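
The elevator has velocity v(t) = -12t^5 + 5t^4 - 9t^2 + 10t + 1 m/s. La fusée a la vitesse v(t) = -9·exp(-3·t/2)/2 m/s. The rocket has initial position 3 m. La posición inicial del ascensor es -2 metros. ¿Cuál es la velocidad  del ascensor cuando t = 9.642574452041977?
Tenemos la velocidad v(t) = -12·t^5 + 5·t^4 - 9·t^2 + 10·t + 1. Sustituyendo t = 9.642574452041977: v(9.642574452041977) = -957850.500236896.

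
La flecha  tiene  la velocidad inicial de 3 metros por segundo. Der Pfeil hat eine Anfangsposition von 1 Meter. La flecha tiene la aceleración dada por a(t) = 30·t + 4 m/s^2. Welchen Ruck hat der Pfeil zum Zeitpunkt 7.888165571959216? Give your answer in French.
Pour résoudre ceci, nous devons prendre 1 dérivée de notre équation de l'accélération a(t) = 30·t + 4. En dérivant l'accélération, nous obtenons le jerk: j(t) = 30. En utilisant j(t) = 30 et en substituant t = 7.888165571959216, nous trouvons j = 30.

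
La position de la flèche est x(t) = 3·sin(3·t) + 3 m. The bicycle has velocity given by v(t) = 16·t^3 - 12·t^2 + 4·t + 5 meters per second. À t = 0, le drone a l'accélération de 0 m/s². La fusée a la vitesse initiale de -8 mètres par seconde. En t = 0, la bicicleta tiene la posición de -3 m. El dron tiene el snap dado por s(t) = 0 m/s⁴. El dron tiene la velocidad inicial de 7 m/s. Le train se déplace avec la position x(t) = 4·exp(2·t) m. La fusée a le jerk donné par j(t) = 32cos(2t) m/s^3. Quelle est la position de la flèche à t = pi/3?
De l'équation de la position x(t) = 3·sin(3·t) + 3, nous substituons t = pi/3 pour obtenir x = 3.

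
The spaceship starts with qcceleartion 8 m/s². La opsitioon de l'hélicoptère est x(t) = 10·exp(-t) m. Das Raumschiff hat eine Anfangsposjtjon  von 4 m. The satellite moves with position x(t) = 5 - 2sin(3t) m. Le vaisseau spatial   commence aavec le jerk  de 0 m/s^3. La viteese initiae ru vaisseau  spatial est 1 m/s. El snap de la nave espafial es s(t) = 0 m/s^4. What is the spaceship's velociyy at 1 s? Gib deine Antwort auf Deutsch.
Ausgehend von dem Snap s(t) = 0, nehmen wir 3 Integrale. Durch Integration von dem Snap und Verwendung der Anfangsbedingung j(0) = 0, erhalten wir j(t) = 0. Die Stammfunktion von dem Ruck ist die Beschleunigung. Mit a(0) = 8 erhalten wir a(t) = 8. Mit ∫a(t)dt und Anwendung von v(0) = 1, finden wir v(t) = 8·t + 1. Mit v(t) = 8·t + 1 und Einsetzen von t = 1, finden wir v = 9.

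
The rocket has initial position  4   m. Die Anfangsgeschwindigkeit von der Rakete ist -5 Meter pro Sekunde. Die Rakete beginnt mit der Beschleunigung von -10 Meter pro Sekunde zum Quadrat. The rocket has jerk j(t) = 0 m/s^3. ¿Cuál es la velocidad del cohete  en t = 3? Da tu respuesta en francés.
En partant du jerk j(t) = 0, nous prenons 2 primitives. La primitive du jerk, avec a(0) = -10, donne l'accélération: a(t) = -10. La primitive de l'accélération est la vitesse. En utilisant v(0) = -5, nous obtenons v(t) = -10·t - 5. Nous avons la vitesse v(t) = -10·t - 5. En substituant t = 3: v(3) = -35.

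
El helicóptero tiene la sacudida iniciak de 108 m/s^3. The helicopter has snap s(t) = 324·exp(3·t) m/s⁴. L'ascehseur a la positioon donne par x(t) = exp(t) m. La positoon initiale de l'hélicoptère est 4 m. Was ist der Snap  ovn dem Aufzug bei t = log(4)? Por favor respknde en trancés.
Pour résoudre ceci, nous devons prendre 4 dérivées de notre équation de la position x(t) = exp(t). En dérivant la position, nous obtenons la vitesse: v(t) = exp(t). En prenant d/dt de v(t), nous trouvons a(t) = exp(t). La dérivée de l'accélération donne le jerk: j(t) = exp(t). En prenant d/dt de j(t), nous trouvons s(t) = exp(t). Nous avons le snap s(t) = exp(t). En substituant t = log(4): s(log(4)) = 4.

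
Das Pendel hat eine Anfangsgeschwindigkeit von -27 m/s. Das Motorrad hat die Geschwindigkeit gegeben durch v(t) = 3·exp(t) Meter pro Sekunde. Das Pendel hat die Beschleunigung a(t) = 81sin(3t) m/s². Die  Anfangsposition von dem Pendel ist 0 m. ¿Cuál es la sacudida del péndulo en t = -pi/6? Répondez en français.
Nous devons dériver notre équation de l'accélération a(t) = 81·sin(3·t) 1 fois. En dérivant l'accélération, nous obtenons le jerk: j(t) = 243·cos(3·t). En utilisant j(t) = 243·cos(3·t) et en substituant t = -pi/6, nous trouvons j = 0.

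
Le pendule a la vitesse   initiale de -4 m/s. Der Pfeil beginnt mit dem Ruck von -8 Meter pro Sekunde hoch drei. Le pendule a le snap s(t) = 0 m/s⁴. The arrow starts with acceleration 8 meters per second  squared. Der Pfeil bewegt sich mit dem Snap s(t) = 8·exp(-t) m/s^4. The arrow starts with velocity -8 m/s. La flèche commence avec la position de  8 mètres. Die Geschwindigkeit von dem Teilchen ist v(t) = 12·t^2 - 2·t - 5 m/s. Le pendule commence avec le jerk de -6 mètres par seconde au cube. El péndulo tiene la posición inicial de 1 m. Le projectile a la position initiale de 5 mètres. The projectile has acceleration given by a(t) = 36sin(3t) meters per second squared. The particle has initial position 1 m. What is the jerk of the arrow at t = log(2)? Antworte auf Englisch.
We need to integrate our snap equation s(t) = 8·exp(-t) 1 time. The antiderivative of snap, with j(0) = -8, gives jerk: j(t) = -8·exp(-t). We have jerk j(t) = -8·exp(-t). Substituting t = log(2): j(log(2)) = -4.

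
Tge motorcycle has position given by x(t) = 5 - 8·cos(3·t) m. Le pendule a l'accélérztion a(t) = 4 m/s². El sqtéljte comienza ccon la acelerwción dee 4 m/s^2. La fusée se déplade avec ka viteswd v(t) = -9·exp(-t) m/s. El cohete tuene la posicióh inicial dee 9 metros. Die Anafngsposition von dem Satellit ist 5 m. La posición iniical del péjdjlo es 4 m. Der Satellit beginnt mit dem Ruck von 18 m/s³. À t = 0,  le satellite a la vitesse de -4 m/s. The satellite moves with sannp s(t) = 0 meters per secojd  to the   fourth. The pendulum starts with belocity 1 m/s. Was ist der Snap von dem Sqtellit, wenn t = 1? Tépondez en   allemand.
Mit s(t) = 0 und Einsetzen von t = 1, finden wir s = 0.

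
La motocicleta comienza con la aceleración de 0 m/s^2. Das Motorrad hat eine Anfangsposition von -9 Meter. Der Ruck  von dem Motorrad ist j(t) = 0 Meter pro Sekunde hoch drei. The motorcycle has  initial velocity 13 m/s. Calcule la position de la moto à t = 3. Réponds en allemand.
Um dies zu lösen, müssen wir 3 Stammfunktionen unserer Gleichung für den Ruck j(t) = 0 finden. Das Integral von dem Ruck, mit a(0) = 0, ergibt die Beschleunigung: a(t) = 0. Die Stammfunktion von der Beschleunigung ist die Geschwindigkeit. Mit v(0) = 13 erhalten wir v(t) = 13. Die Stammfunktion von der Geschwindigkeit, mit x(0) = -9, ergibt die Position: x(t) = 13·t - 9. Wir haben die Position x(t) = 13·t - 9. Durch Einsetzen von t = 3: x(3) = 30.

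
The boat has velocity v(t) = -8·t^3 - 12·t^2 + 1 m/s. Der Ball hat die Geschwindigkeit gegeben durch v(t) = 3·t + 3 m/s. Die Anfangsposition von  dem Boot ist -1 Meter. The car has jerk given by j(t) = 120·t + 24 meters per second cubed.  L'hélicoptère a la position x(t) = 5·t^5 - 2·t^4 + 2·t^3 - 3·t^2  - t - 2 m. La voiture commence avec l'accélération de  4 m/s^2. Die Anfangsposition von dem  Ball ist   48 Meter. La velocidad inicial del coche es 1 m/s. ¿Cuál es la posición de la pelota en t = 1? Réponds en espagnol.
Necesitamos integrar nuestra ecuación de la velocidad v(t) = 3·t + 3 1 vez. Tomando ∫v(t)dt y aplicando x(0) = 48, encontramos x(t) = 3·t^2/2 + 3·t + 48. Usando x(t) = 3·t^2/2 + 3·t + 48 y sustituyendo t = 1, encontramos x = 105/2.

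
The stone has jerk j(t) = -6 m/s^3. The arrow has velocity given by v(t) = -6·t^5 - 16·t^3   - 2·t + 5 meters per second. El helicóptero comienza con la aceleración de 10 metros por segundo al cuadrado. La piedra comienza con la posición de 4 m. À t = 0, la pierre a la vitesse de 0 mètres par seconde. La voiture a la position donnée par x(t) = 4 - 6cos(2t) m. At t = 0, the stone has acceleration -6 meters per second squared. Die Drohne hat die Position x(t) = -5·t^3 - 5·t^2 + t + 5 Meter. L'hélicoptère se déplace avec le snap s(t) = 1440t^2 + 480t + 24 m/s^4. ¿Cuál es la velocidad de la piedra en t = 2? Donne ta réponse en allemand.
Um dies zu lösen, müssen wir 2 Integrale unserer Gleichung für den Ruck j(t) = -6 finden. Durch Integration von dem Ruck und Verwendung der Anfangsbedingung a(0) = -6, erhalten wir a(t) = -6·t - 6. Das Integral von der Beschleunigung, mit v(0) = 0, ergibt die Geschwindigkeit: v(t) = 3·t·(-t - 2). Wir haben die Geschwindigkeit v(t) = 3·t·(-t - 2). Durch Einsetzen von t = 2: v(2) = -24.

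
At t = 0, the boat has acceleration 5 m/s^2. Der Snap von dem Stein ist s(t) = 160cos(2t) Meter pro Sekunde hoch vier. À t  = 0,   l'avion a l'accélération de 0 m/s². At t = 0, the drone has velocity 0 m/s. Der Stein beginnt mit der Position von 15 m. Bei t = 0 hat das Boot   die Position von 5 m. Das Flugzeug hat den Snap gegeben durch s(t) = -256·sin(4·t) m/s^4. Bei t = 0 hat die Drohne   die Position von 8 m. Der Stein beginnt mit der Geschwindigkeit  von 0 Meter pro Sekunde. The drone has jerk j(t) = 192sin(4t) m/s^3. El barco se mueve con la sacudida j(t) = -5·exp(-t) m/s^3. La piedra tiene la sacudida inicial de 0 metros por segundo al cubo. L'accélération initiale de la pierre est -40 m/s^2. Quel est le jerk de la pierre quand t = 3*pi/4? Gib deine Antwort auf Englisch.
We need to integrate our snap equation s(t) = 160·cos(2·t) 1 time. Integrating snap and using the initial condition j(0) = 0, we get j(t) = 80·sin(2·t). We have jerk j(t) = 80·sin(2·t). Substituting t = 3*pi/4: j(3*pi/4) = -80.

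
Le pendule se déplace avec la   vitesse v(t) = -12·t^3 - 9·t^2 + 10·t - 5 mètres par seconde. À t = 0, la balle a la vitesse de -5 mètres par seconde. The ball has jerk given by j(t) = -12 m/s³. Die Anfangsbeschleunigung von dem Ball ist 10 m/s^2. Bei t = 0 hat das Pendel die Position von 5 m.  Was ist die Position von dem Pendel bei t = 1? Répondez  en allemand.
Um dies zu lösen, müssen wir 1 Integral unserer Gleichung für die Geschwindigkeit v(t) = -12·t^3 - 9·t^2 + 10·t - 5 finden. Das Integral von der Geschwindigkeit, mit x(0) = 5, ergibt die Position: x(t) = -3·t^4 - 3·t^3 + 5·t^2 - 5·t + 5. Wir haben die Position x(t) = -3·t^4 - 3·t^3 + 5·t^2 - 5·t + 5. Durch Einsetzen von t = 1: x(1) = -1.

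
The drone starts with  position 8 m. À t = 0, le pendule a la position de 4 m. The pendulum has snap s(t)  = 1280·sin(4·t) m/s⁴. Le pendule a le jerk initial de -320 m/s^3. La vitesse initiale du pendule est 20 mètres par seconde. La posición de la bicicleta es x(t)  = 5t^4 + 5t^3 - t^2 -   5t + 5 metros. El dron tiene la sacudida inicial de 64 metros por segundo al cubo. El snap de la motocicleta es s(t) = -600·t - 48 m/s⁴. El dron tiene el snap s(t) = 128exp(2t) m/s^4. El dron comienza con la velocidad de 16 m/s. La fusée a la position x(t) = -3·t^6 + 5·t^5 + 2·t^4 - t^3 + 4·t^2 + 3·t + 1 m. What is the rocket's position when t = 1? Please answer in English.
We have position x(t) = -3·t^6 + 5·t^5 + 2·t^4 - t^3 + 4·t^2 + 3·t + 1. Substituting t = 1: x(1) = 11.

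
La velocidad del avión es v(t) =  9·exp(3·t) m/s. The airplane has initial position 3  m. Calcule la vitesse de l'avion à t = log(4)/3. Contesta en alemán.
Wir haben die Geschwindigkeit v(t) = 9·exp(3·t). Durch Einsetzen von t = log(4)/3: v(log(4)/3) = 36.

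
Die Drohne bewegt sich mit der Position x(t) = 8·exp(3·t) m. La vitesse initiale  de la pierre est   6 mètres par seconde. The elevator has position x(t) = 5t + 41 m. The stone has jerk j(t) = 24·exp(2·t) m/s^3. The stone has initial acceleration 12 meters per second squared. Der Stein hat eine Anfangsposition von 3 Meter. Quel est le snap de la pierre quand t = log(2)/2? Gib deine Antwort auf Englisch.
To solve this, we need to take 1 derivative of our jerk equation j(t) = 24·exp(2·t). Taking d/dt of j(t), we find s(t) = 48·exp(2·t). From the given snap equation s(t) = 48·exp(2·t), we substitute t = log(2)/2 to get s = 96.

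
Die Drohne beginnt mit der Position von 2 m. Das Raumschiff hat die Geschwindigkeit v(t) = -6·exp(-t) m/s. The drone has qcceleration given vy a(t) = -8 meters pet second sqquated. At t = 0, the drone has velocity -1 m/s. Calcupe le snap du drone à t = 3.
Pour résoudre ceci, nous devons prendre 2 dérivées de notre équation de l'accélération a(t) = -8. La dérivée de l'accélération donne le jerk: j(t) = 0. La dérivée du jerk donne le snap: s(t) = 0. Nous avons le snap s(t) = 0. En substituant t = 3: s(3) = 0.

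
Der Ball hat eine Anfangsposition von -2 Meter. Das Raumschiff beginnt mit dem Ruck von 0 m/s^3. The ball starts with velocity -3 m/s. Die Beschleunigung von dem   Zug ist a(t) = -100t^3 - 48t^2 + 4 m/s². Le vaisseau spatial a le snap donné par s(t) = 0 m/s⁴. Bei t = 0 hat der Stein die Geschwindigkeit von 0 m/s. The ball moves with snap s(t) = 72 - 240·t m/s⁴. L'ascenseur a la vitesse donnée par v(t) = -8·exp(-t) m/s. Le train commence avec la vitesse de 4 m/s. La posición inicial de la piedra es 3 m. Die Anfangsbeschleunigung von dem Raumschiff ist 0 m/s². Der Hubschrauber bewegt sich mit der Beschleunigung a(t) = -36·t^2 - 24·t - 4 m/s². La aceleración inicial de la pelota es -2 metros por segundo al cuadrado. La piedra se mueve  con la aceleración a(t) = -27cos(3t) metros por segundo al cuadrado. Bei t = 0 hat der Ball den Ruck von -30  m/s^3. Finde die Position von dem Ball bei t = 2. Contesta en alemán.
Wir müssen unsere Gleichung für den Snap s(t) = 72 - 240·t 4-mal integrieren. Das Integral von dem Snap ist der Ruck. Mit j(0) = -30 erhalten wir j(t) = -120·t^2 + 72·t - 30. Durch Integration von dem Ruck und Verwendung der Anfangsbedingung a(0) = -2, erhalten wir a(t) = -40·t^3 + 36·t^2 - 30·t - 2. Die Stammfunktion von der Beschleunigung ist die Geschwindigkeit. Mit v(0) = -3 erhalten wir v(t) = -10·t^4 + 12·t^3 - 15·t^2 - 2·t - 3. Die Stammfunktion von der Geschwindigkeit ist die Position. Mit x(0) = -2 erhalten wir x(t) = -2·t^5 + 3·t^4 - 5·t^3 - t^2 - 3·t - 2. Aus der Gleichung für die Position x(t) = -2·t^5 + 3·t^4 - 5·t^3 - t^2 - 3·t - 2, setzen wir t = 2 ein und erhalten x = -68.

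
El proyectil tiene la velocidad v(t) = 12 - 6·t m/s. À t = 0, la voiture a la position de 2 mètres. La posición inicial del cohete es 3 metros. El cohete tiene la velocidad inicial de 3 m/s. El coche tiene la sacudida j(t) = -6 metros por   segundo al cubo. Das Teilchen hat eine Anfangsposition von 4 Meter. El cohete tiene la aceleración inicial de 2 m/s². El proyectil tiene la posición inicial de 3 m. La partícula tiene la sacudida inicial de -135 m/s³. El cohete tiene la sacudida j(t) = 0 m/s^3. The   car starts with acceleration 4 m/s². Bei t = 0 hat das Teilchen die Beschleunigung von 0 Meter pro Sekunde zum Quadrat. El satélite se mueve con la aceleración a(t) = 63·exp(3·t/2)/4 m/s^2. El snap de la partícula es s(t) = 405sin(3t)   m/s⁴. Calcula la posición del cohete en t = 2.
Necesitamos integrar nuestra ecuación de la sacudida j(t) = 0 3 veces. La integral de la sacudida es la aceleración. Usando a(0) = 2, obtenemos a(t) = 2. Tomando ∫a(t)dt y aplicando v(0) = 3, encontramos v(t) = 2·t + 3. La antiderivada de la velocidad es la posición. Usando x(0) = 3, obtenemos x(t) = t^2 + 3·t + 3. Tenemos la posición x(t) = t^2 + 3·t + 3. Sustituyendo t = 2: x(2) = 13.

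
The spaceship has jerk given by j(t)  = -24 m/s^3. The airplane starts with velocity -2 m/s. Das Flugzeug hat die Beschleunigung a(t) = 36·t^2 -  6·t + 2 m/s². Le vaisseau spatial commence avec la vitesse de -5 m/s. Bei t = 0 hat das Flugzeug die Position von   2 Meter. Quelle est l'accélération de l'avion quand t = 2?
Nous avons l'accélération a(t) = 36·t^2 - 6·t + 2. En substituant t = 2: a(2) = 134.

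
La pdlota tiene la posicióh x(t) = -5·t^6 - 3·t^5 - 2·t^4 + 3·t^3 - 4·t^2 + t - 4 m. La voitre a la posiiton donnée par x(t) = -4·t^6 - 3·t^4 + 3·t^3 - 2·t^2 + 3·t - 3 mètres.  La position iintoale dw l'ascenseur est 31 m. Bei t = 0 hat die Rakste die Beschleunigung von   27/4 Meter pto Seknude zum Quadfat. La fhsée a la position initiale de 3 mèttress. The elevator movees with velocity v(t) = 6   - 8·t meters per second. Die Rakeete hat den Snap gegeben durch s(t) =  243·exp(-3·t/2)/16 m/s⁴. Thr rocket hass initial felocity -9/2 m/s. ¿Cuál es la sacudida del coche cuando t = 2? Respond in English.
To solve this, we need to take 3 derivatives of our position equation x(t) = -4·t^6 - 3·t^4 + 3·t^3 - 2·t^2 + 3·t - 3. Taking d/dt of x(t), we find v(t) = -24·t^5 - 12·t^3 + 9·t^2 - 4·t + 3. The derivative of velocity gives acceleration: a(t) = -120·t^4 - 36·t^2 + 18·t - 4. Taking d/dt of a(t), we find j(t) = -480·t^3 - 72·t + 18. From the given jerk equation j(t) = -480·t^3 - 72·t + 18, we substitute t = 2 to get j = -3966.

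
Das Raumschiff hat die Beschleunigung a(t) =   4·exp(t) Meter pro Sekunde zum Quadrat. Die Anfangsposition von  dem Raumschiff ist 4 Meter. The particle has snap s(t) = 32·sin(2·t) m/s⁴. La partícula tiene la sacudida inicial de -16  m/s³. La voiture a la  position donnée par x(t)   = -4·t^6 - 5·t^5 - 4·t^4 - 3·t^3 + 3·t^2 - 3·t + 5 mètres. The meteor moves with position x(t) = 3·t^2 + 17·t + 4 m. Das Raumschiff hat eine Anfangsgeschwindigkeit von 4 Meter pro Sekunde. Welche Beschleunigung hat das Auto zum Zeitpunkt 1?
Ausgehend von der Position x(t) = -4·t^6 - 5·t^5 - 4·t^4 - 3·t^3 + 3·t^2 - 3·t + 5, nehmen wir 2 Ableitungen. Die Ableitung von der Position ergibt die Geschwindigkeit: v(t) = -24·t^5 - 25·t^4 - 16·t^3 - 9·t^2 + 6·t - 3. Die Ableitung von der Geschwindigkeit ergibt die Beschleunigung: a(t) = -120·t^4 - 100·t^3 - 48·t^2 - 18·t + 6. Wir haben die Beschleunigung a(t) = -120·t^4 - 100·t^3 - 48·t^2 - 18·t + 6. Durch Einsetzen von t = 1: a(1) = -280.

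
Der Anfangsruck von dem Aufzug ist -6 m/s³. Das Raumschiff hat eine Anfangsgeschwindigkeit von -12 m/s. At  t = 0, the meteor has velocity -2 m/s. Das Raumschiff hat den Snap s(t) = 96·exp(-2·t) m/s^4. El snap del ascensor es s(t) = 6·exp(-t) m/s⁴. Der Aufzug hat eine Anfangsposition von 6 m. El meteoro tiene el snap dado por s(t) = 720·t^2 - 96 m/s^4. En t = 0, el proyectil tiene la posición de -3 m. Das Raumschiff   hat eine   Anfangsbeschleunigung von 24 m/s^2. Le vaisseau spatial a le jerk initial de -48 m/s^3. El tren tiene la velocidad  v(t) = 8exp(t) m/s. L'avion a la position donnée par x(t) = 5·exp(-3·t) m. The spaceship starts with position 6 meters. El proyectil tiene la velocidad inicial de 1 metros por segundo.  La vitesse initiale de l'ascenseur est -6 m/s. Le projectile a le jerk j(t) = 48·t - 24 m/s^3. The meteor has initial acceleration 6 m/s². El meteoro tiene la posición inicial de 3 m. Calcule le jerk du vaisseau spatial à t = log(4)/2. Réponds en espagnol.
Para resolver esto, necesitamos tomar 1 antiderivada de nuestra ecuación del snap s(t) = 96·exp(-2·t). La integral del snap es la sacudida. Usando j(0) = -48, obtenemos j(t) = -48·exp(-2·t). De la ecuación de la sacudida j(t) = -48·exp(-2·t), sustituimos t = log(4)/2 para obtener j = -12.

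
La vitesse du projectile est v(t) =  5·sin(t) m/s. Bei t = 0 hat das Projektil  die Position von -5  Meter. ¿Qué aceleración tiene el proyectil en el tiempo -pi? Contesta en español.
Para resolver esto, necesitamos tomar 1 derivada de nuestra ecuación de la velocidad v(t) = 5·sin(t). Derivando la velocidad, obtenemos la aceleración: a(t) = 5·cos(t). Tenemos la aceleración a(t) = 5·cos(t). Sustituyendo t = -pi: a(-pi) = -5.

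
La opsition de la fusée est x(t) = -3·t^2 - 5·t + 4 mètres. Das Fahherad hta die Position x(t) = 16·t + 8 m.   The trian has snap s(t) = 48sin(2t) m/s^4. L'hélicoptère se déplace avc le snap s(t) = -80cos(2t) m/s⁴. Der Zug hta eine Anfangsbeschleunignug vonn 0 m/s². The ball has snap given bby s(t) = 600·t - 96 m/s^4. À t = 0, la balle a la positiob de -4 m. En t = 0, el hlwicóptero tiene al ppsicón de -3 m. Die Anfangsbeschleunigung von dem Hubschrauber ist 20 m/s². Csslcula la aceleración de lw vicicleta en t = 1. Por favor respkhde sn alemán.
Ausgehend von der Position x(t) = 16·t + 8, nehmen wir 2 Ableitungen. Mit d/dt von x(t) finden wir v(t) = 16. Mit d/dt von v(t) finden wir a(t) = 0. Aus der Gleichung für die Beschleunigung a(t) = 0, setzen wir t = 1 ein und erhalten a = 0.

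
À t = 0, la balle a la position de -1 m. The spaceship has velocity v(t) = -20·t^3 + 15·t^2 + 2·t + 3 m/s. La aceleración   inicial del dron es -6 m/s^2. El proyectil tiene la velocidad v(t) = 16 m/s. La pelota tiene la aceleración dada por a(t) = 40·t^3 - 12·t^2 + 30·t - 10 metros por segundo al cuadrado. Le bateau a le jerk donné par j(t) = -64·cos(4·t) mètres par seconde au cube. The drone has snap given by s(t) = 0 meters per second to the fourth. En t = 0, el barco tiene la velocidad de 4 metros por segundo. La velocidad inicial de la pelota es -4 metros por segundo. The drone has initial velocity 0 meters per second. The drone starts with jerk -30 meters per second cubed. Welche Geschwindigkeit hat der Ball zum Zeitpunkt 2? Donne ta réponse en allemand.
Wir müssen das Integral unserer Gleichung für die Beschleunigung a(t) = 40·t^3 - 12·t^2 + 30·t - 10 1-mal finden. Das Integral von der Beschleunigung, mit v(0) = -4, ergibt die Geschwindigkeit: v(t) = 10·t^4 - 4·t^3 + 15·t^2 - 10·t - 4. Aus der Gleichung für die Geschwindigkeit v(t) = 10·t^4 - 4·t^3 + 15·t^2 - 10·t - 4, setzen wir t = 2 ein und erhalten v = 164.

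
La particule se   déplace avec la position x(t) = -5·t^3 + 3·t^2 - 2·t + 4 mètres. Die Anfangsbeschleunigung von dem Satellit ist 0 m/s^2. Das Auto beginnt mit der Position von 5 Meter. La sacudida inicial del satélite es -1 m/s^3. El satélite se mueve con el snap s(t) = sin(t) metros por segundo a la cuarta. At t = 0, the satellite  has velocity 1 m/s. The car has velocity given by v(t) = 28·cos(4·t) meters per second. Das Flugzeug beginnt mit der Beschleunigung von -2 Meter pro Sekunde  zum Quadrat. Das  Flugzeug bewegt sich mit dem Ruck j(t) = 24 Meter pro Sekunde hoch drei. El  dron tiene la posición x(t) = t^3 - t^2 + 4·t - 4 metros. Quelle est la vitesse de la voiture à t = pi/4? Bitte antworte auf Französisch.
De l'équation de la vitesse v(t) = 28·cos(4·t), nous substituons t = pi/4 pour obtenir v = -28.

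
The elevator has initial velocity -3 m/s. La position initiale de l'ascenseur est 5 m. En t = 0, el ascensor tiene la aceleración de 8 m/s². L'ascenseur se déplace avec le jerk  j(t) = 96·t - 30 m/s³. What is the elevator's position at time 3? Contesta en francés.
En partant du jerk j(t) = 96·t - 30, nous prenons 3 intégrales. L'intégrale du jerk, avec a(0) = 8, donne l'accélération: a(t) = 48·t^2 - 30·t + 8. L'intégrale de l'accélération est la vitesse. En utilisant v(0) = -3, nous obtenons v(t) = 16·t^3 - 15·t^2 + 8·t - 3. L'intégrale de la vitesse, avec x(0) = 5, donne la position: x(t) = 4·t^4 - 5·t^3 + 4·t^2 - 3·t + 5. De l'équation de la position x(t) = 4·t^4 - 5·t^3 + 4·t^2 - 3·t + 5, nous substituons t = 3 pour obtenir x = 221.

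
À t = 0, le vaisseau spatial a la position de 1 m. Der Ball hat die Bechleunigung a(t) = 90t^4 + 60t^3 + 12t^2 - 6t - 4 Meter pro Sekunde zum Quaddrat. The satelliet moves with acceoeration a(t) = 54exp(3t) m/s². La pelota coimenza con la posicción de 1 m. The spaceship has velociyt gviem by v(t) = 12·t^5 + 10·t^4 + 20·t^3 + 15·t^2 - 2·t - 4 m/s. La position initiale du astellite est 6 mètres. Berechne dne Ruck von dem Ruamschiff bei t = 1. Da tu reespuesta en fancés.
Pour résoudre ceci, nous devons prendre 2 dérivées de notre équation de la vitesse v(t) = 12·t^5 + 10·t^4 + 20·t^3 + 15·t^2 - 2·t - 4. En dérivant la vitesse, nous obtenons l'accélération: a(t) = 60·t^4 + 40·t^3 + 60·t^2 + 30·t - 2. La dérivée de l'accélération donne le jerk: j(t) = 240·t^3 + 120·t^2 + 120·t + 30. Nous avons le jerk j(t) = 240·t^3 + 120·t^2 + 120·t + 30. En substituant t = 1: j(1) = 510.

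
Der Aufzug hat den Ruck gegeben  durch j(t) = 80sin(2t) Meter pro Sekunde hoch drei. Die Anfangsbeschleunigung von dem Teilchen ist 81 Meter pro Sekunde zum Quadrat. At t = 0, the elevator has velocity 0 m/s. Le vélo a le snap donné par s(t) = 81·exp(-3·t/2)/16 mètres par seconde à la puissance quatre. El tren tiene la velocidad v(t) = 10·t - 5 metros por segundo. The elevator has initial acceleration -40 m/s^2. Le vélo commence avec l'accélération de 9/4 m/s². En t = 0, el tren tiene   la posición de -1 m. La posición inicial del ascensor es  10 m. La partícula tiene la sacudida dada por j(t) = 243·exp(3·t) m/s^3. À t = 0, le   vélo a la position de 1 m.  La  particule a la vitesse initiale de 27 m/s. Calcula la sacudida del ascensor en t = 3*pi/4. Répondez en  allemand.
Aus der Gleichung für den Ruck j(t) = 80·sin(2·t), setzen wir t = 3*pi/4 ein und erhalten j = -80.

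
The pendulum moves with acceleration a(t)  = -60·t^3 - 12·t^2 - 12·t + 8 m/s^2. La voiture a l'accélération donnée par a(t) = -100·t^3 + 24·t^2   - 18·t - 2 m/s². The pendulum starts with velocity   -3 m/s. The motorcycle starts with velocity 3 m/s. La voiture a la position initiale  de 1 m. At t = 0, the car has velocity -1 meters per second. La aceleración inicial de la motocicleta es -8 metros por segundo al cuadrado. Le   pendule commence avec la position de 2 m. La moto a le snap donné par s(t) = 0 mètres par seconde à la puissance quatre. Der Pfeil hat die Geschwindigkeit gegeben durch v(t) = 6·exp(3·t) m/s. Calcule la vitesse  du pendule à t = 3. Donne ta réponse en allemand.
Um dies zu lösen, müssen wir 1 Stammfunktion unserer Gleichung für die Beschleunigung a(t) = -60·t^3 - 12·t^2 - 12·t + 8 finden. Die Stammfunktion von der Beschleunigung, mit v(0) = -3, ergibt die Geschwindigkeit: v(t) = -15·t^4 - 4·t^3 - 6·t^2 + 8·t - 3. Mit v(t) = -15·t^4 - 4·t^3 - 6·t^2 + 8·t - 3 und Einsetzen von t = 3, finden wir v = -1356.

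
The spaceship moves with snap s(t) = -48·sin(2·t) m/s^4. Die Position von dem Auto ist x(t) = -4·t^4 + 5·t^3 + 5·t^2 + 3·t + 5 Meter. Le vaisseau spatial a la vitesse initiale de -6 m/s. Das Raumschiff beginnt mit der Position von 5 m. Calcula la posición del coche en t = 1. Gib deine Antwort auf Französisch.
En utilisant x(t) = -4·t^4 + 5·t^3 + 5·t^2 + 3·t + 5 et en substituant t = 1, nous trouvons x = 14.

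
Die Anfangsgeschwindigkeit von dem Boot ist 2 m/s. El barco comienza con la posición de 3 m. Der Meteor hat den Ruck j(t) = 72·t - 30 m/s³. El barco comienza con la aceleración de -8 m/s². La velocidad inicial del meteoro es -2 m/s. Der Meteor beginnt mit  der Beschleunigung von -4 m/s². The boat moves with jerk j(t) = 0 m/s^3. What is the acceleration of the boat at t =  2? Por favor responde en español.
Debemos encontrar la antiderivada de nuestra ecuación de la sacudida j(t) = 0 1 vez. La integral de la sacudida, con a(0) = -8, da la aceleración: a(t) = -8. Usando a(t) = -8 y sustituyendo t = 2, encontramos a = -8.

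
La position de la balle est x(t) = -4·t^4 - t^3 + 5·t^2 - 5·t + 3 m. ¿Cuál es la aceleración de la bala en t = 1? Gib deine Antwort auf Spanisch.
Debemos derivar nuestra ecuación de la posición x(t) = -4·t^4 - t^3 + 5·t^2 - 5·t + 3 2 veces. Tomando d/dt de x(t), encontramos v(t) = -16·t^3 - 3·t^2 + 10·t - 5. La derivada de la velocidad da la aceleración: a(t) = -48·t^2 - 6·t + 10. Usando a(t) = -48·t^2 - 6·t + 10 y sustituyendo t = 1, encontramos a = -44.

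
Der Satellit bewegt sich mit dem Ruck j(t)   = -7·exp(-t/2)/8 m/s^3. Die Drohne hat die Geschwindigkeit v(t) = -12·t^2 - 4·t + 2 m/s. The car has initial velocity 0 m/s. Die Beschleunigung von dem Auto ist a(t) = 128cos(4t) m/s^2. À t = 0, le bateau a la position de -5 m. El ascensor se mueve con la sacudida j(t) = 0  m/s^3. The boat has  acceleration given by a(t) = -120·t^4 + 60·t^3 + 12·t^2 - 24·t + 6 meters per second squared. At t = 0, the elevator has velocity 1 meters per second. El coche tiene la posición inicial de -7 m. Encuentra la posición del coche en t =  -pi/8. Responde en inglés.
Starting from acceleration a(t) = 128·cos(4·t), we take 2 integrals. Taking ∫a(t)dt and applying v(0) = 0, we find v(t) = 32·sin(4·t). The antiderivative of velocity is position. Using x(0) = -7, we get x(t) = 1 - 8·cos(4·t). We have position x(t) = 1 - 8·cos(4·t). Substituting t = -pi/8: x(-pi/8) = 1.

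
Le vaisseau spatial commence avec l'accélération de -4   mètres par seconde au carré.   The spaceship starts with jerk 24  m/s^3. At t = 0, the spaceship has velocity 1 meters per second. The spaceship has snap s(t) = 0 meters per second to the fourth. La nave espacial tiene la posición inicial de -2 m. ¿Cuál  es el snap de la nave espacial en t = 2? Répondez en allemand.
Aus der Gleichung für den Snap s(t) = 0, setzen wir t = 2 ein und erhalten s = 0.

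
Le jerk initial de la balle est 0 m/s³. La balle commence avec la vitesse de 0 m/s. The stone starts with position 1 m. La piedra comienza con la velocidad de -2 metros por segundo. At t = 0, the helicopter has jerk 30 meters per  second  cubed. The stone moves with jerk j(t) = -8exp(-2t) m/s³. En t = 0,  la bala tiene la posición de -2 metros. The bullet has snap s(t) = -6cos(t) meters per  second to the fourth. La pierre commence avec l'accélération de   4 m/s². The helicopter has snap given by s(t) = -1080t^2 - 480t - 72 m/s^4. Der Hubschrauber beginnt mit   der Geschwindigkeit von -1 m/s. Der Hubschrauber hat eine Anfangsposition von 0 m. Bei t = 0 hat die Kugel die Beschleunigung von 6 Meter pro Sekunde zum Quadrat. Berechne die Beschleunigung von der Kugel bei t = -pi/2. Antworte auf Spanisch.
Debemos encontrar la antiderivada de nuestra ecuación del snap s(t) = -6·cos(t) 2 veces. Integrando el snap y usando la condición inicial j(0) = 0, obtenemos j(t) = -6·sin(t). La integral de la sacudida, con a(0) = 6, da la aceleración: a(t) = 6·cos(t). Tenemos la aceleración a(t) = 6·cos(t). Sustituyendo t = -pi/2: a(-pi/2) = 0.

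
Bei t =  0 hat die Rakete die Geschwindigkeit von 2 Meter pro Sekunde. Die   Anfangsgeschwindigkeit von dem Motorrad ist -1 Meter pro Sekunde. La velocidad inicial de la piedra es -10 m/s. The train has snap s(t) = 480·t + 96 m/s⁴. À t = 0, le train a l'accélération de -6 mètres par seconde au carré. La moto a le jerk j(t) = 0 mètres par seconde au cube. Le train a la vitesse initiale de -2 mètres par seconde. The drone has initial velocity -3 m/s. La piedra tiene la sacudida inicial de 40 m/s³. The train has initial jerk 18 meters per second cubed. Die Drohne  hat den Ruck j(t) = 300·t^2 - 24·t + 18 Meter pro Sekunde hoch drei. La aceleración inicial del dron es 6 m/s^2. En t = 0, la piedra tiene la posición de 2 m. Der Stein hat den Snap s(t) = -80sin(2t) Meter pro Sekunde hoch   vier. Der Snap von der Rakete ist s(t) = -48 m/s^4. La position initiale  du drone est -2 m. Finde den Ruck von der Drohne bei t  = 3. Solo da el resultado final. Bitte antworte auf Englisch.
j(3) = 2646.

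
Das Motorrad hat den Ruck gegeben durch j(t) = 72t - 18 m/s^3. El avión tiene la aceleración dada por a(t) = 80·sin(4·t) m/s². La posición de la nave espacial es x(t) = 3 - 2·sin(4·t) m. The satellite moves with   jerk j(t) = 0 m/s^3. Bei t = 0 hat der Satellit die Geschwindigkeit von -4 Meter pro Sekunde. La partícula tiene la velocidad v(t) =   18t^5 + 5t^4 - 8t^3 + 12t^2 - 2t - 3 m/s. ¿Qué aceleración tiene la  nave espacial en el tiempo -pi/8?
Para resolver esto, necesitamos tomar 2 derivadas de nuestra ecuación de la posición x(t) = 3 - 2·sin(4·t). La derivada de la posición da la velocidad: v(t) = -8·cos(4·t). Tomando d/dt de v(t), encontramos a(t) = 32·sin(4·t). Usando a(t) = 32·sin(4·t) y sustituyendo t = -pi/8, encontramos a = -32.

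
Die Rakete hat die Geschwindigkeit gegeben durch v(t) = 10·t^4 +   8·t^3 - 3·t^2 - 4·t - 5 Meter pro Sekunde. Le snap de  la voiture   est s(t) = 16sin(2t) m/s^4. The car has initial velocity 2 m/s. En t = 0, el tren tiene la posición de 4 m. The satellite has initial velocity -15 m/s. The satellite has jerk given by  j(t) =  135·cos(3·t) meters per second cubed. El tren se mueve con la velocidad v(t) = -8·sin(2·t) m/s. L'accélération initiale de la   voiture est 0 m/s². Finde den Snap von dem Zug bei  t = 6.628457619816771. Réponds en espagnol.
Partiendo de la velocidad v(t) = -8·sin(2·t), tomamos 3 derivadas. Tomando d/dt de v(t), encontramos a(t) = -16·cos(2·t). Derivando la aceleración, obtenemos la sacudida: j(t) = 32·sin(2·t). Derivando la sacudida, obtenemos el snap: s(t) = 64·cos(2·t). Usando s(t) = 64·cos(2·t) y sustituyendo t = 6.628457619816771, encontramos s = 49.3375504892489.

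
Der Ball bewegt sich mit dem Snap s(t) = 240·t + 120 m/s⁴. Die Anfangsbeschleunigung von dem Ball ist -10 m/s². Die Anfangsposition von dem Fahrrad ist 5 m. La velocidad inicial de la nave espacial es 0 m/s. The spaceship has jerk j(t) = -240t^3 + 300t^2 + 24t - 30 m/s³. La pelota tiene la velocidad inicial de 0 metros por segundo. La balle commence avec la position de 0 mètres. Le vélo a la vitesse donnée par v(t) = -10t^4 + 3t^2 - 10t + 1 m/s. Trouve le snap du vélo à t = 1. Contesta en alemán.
Um dies zu lösen, müssen wir 3 Ableitungen unserer Gleichung für die Geschwindigkeit v(t) = -10·t^4 + 3·t^2 - 10·t + 1 nehmen. Durch Ableiten von der Geschwindigkeit erhalten wir die Beschleunigung: a(t) = -40·t^3 + 6·t - 10. Die Ableitung von der Beschleunigung ergibt den Ruck: j(t) = 6 - 120·t^2. Mit d/dt von j(t) finden wir s(t) = -240·t. Aus der Gleichung für den Snap s(t) = -240·t, setzen wir t = 1 ein und erhalten s = -240.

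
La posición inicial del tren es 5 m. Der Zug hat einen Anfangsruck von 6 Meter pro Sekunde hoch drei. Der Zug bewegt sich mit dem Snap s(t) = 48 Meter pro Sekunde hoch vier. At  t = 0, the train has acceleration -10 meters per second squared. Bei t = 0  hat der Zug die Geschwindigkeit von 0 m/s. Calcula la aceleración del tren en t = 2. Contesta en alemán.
Ausgehend von dem Snap s(t) = 48, nehmen wir 2 Stammfunktionen. Mit ∫s(t)dt und Anwendung von j(0) = 6, finden wir j(t) = 48·t + 6. Das Integral von dem Ruck ist die Beschleunigung. Mit a(0) = -10 erhalten wir a(t) = 24·t^2 + 6·t - 10. Aus der Gleichung für die Beschleunigung a(t) = 24·t^2 + 6·t - 10, setzen wir t = 2 ein und erhalten a = 98.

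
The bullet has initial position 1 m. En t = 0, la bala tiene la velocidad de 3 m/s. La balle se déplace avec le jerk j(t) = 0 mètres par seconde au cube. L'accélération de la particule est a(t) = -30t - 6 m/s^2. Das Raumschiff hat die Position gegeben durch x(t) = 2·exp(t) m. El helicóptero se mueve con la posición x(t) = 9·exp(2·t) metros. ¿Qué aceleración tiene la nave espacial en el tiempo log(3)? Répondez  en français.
En partant de la position x(t) = 2·exp(t), nous prenons 2 dérivées. En prenant d/dt de x(t), nous trouvons v(t) = 2·exp(t). En prenant d/dt de v(t), nous trouvons a(t) = 2·exp(t). De l'équation de l'accélération a(t) = 2·exp(t), nous substituons t = log(3) pour obtenir a = 6.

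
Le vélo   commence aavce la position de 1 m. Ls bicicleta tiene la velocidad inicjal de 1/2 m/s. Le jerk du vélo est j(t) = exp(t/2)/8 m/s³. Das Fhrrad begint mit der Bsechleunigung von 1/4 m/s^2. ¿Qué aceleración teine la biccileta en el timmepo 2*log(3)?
Para resolver esto, necesitamos tomar 1 antiderivada de nuestra ecuación de la sacudida j(t) = exp(t/2)/8. La integral de la sacudida es la aceleración. Usando a(0) = 1/4, obtenemos a(t) = exp(t/2)/4. De la ecuación de la aceleración a(t) = exp(t/2)/4, sustituimos t = 2*log(3) para obtener a = 3/4.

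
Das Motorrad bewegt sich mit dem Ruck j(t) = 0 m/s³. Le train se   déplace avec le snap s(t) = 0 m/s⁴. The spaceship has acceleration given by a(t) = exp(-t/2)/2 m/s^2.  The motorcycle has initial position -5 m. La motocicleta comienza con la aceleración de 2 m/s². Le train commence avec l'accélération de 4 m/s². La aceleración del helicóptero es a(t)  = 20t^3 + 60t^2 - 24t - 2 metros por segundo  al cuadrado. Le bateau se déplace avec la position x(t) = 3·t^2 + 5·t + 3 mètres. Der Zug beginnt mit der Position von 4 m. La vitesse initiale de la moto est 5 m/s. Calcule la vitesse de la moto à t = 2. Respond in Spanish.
Debemos encontrar la antiderivada de nuestra ecuación de la sacudida j(t) = 0 2 veces. La integral de la sacudida, con a(0) = 2, da la aceleración: a(t) = 2. La integral de la aceleración es la velocidad. Usando v(0) = 5, obtenemos v(t) = 2·t + 5. Usando v(t) = 2·t + 5 y sustituyendo t = 2, encontramos v = 9.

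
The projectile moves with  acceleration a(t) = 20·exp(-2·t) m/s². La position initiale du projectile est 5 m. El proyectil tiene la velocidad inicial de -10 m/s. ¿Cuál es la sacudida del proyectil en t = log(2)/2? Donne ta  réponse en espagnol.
Partiendo de la aceleración a(t) = 20·exp(-2·t), tomamos 1 derivada. Derivando la aceleración, obtenemos la sacudida: j(t) = -40·exp(-2·t). Tenemos la sacudida j(t) = -40·exp(-2·t). Sustituyendo t = log(2)/2: j(log(2)/2) = -20.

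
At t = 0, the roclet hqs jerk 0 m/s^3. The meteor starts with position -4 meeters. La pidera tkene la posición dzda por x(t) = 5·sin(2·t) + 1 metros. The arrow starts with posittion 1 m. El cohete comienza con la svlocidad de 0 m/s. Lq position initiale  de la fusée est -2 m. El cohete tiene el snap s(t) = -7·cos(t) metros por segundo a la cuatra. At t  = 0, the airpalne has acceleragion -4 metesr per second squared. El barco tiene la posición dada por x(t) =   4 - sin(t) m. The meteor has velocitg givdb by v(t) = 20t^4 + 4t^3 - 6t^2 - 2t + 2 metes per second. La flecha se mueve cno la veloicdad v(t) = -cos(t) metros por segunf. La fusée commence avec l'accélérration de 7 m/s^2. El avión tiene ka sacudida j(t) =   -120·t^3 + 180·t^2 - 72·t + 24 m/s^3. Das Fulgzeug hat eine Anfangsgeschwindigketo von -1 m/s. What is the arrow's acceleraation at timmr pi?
To solve this, we need to take 1 derivative of our velocity equation v(t) = -cos(t). The derivative of velocity gives acceleration: a(t) = sin(t). Using a(t) = sin(t) and substituting t = pi, we find a = 0.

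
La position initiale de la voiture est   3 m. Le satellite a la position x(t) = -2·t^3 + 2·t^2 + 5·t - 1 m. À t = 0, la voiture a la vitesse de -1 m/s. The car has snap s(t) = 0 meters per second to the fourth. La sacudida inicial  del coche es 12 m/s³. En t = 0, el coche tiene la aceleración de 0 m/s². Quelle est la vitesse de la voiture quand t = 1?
Pour résoudre ceci, nous devons prendre 3 intégrales de notre équation du snap s(t) = 0. L'intégrale du snap, avec j(0) = 12, donne le jerk: j(t) = 12. La primitive du jerk est l'accélération. En utilisant a(0) = 0, nous obtenons a(t) = 12·t. L'intégrale de l'accélération, avec v(0) = -1, donne la vitesse: v(t) = 6·t^2 - 1. De l'équation de la vitesse v(t) = 6·t^2 - 1, nous substituons t = 1 pour obtenir v = 5.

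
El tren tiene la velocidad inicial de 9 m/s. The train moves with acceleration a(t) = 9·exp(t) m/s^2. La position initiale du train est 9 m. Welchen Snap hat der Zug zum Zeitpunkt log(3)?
Um dies zu lösen, müssen wir 2 Ableitungen unserer Gleichung für die Beschleunigung a(t) = 9·exp(t) nehmen. Durch Ableiten von der Beschleunigung erhalten wir den Ruck: j(t) = 9·exp(t). Die Ableitung von dem Ruck ergibt den Snap: s(t) = 9·exp(t). Mit s(t) = 9·exp(t) und Einsetzen von t = log(3), finden wir s = 27.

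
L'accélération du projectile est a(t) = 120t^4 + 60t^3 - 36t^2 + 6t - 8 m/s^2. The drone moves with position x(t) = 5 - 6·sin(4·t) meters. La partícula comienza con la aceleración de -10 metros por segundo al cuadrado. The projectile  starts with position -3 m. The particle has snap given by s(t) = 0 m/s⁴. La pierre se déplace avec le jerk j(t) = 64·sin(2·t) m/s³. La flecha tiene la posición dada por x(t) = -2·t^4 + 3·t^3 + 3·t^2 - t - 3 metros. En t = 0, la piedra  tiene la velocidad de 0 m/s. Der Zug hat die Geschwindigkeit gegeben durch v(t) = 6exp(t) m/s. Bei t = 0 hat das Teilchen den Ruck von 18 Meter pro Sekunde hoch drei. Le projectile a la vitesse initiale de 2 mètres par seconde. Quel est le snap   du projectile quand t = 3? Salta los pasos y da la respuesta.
Le snap à t = 3 est s = 13968.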